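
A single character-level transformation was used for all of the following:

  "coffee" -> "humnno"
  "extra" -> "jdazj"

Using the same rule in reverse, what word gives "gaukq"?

bunch

The shift increases by 1 at each position, starting from +5: 5, 6, 7, ….
Undoing it on gaukq: g−5=b, a−6=u, u−7=n, k−8=c, q−9=h.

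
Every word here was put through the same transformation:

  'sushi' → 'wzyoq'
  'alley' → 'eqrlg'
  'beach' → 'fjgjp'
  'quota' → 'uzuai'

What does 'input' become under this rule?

msvbb

In sushi: s→w is +4, u→z is +5, s→y is +6, h→o is +7 — the shift increases by 1 each position. Letter i (0-indexed) is shifted by i+4, so successive shifts are 4, 5, 6, ….
For input: i+4=m, n+5=s, p+6=v, u+7=b, t+8=b.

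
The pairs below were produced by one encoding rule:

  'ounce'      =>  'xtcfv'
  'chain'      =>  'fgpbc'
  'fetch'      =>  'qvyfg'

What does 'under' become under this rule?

tcavi

o(14)→x(23) and u(20)→t(19) fit y≡21x+15 (mod 26); the inverse of 21 mod 26 is 5. This is an affine cipher: with a=0,…,z=25, each position x becomes (21x+15) mod 26.
On under: u(20)→21·20+15≡19=t; n(13)→21·13+15≡2=c; d(3)→21·3+15≡0=a; e(4)→21·4+15≡21=v; r(17)→21·17+15≡8=i (all mod 26).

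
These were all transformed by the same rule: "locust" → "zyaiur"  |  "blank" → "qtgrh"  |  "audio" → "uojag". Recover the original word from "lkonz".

thief

The output letters match the input read backwards, each shifted +6: locust reversed is tsucol. The word is reversed, then every letter is shifted forward by 6.
Decoding lkonz: shift back: l−6=f, k−6=e, o−6=i, n−6=h, z−6=t → feiht; then reverse → thief.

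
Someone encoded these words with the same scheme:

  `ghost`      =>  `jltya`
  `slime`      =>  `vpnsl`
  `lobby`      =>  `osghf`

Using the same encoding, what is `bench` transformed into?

In ghost: g→j is +3, h→l is +4, o→t is +5, s→y is +6 — the shift increases by 1 each position. Each letter shifts forward by (position + 3), i.e. 3, 4, 5, … — the shift grows by one for each successive letter.
Applying it to bench: b+3=e, e+4=i, n+5=s, c+6=i, h+7=o.

eisio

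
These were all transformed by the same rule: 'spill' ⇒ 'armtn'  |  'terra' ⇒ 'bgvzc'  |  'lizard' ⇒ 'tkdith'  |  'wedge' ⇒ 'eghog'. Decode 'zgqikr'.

A repeating key of period 3 is used — shifts +8, +2, +4 over and over.
Undoing it on zgqikr: z−8=r, g−2=e, q−4=m, i−8=a, k−2=i, r−4=n.

remain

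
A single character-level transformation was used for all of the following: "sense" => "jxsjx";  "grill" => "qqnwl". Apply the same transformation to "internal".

qfswjysn

The output letters match the input read backwards, each shifted +5: sense reversed is esnes. Two steps: reverse the string, then apply a Caesar shift of +5.
For internal: reverse → lanretni; then shift: l+5=q, a+5=f, n+5=s, r+5=w, e+5=j, t+5=y, n+5=s, i+5=n.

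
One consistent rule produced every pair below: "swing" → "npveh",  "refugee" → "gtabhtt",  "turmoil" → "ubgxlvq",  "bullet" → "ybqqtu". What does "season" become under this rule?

s(18)→n(13) and w(22)→p(15) fit y≡7x+17 (mod 26); the inverse of 7 mod 26 is 15. Each letter's alphabet position (a=0..z=25) is mapped through 7·x+17 mod 26 — an affine cipher.
Applying it to season: s(18)→7·18+17≡13=n; e(4)→7·4+17≡19=t; a(0)→7·0+17≡17=r; s(18)→7·18+17≡13=n; o(14)→7·14+17≡11=l; n(13)→7·13+17≡4=e (all mod 26).

ntrnle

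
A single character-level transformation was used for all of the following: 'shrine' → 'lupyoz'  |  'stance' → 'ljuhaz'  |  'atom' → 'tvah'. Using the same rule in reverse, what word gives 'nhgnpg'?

The word is reversed, then every letter is shifted forward by 7.
Undoing it on nhgnpg: shift back: n−7=g, h−7=a, g−7=z, n−7=g, p−7=i, g−7=z → gazgiz; then reverse → zigzag.

zigzag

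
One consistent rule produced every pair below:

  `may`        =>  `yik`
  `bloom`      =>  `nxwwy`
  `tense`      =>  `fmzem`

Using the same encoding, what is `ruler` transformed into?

The shift depends on letter class: consonant m→y is +12, but vowel a→i is +8. Two shifts are in play — +8 for a/e/i/o/u, +12 for every other letter.
Applying it to ruler: r(cons)+12=d, u(vowel)+8=c, l(cons)+12=x, e(vowel)+8=m, r(cons)+12=d.

dcxmd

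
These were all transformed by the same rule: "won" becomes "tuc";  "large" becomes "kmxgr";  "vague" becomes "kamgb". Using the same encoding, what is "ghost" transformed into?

The word is reversed, then every letter is shifted forward by 6.
For ghost: reverse → tsohg; then shift: t+6=z, s+6=y, o+6=u, h+6=n, g+6=m.

zyunm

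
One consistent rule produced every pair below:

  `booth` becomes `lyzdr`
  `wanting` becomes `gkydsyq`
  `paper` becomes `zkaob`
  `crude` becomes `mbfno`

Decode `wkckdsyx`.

marathon

Shifts by position in booth: pos 0: b→l (+10), pos 1: o→y (+10), pos 2: o→z (+11), pos 3: t→d (+10), pos 4: h→r (+10) — repeating every 3. The shifts repeat in a cycle of length 3: positions 0,1,… shift by +10, +10, +11, then the pattern repeats.
Decoding wkckdsyx: w−10=m, k−10=a, c−11=r, k−10=a, d−10=t, s−11=h, y−10=o, x−10=n.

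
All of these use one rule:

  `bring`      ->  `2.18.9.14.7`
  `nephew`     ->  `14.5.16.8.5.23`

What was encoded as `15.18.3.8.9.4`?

orchid

b is letter #2 and maps to 2: an offset of 0. Each letter is replaced by its alphabet position (a=1, b=2, …, z=26).
Reversing it on 15.18.3.8.9.4: 15=o, 18=r, 3=c, 8=h, 9=i, 4=d.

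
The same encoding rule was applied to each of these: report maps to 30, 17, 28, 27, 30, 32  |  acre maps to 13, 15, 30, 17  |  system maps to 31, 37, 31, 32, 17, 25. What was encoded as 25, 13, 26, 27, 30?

r is letter #18 and maps to 30: an offset of 12. The number is (letter's place in the alphabet, a=1) + 12.
Decoding 25, 13, 26, 27, 30: 25→(25−12)÷1=13=m, 13→(13−12)÷1=1=a, 26→(26−12)÷1=14=n, 27→(27−12)÷1=15=o, 30→(30−12)÷1=18=r.

manor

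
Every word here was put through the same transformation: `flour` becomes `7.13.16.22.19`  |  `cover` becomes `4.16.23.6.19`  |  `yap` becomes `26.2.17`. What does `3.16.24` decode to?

Each letter is replaced by its alphabet position (a=1..z=26) + 1.
Decoding 3.16.24: 3→(3−1)÷1=2=b, 16→(16−1)÷1=15=o, 24→(24−1)÷1=23=w.

bow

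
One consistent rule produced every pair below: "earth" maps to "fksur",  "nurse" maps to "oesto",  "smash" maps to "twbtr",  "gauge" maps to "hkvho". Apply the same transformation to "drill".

ebjmv

Shifts by position in earth: pos 0: e→f (+1), pos 1: a→k (+10), pos 2: r→s (+1), pos 3: t→u (+1), pos 4: h→r (+10) — repeating every 3. It's a Vigenère-style cipher with numeric key [1,10,1]: position i shifts by key[i mod 3].
For drill: d+1=e, r+10=b, i+1=j, l+1=m, l+10=v.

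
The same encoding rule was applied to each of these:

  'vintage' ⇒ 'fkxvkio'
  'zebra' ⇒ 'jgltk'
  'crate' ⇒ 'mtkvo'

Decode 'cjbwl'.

shrub

Shifts by position in vintage: pos 0: v→f (+10), pos 1: i→k (+2), pos 2: n→x (+10), pos 3: t→v (+2) — repeating every 2. The shifts repeat in a cycle of length 2: positions 0,1,… shift by +10, +2, then the pattern repeats.
Undoing it on cjbwl: c−10=s, j−2=h, b−10=r, w−2=u, l−10=b.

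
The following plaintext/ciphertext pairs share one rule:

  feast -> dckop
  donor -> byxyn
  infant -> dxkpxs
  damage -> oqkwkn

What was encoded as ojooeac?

squeeze

The output letters match the input read backwards, each shifted +10: feast reversed is tsaef. Read the word backwards and shift each letter +10.
Reversing it on ojooeac: shift back: o−10=e, j−10=z, o−10=e, o−10=e, e−10=u, a−10=q, c−10=s → ezeeuqs; then reverse → squeeze.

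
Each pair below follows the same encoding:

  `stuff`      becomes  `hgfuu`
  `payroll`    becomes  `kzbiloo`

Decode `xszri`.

chair

This is the alphabet-reversal cipher (Atbash): a becomes z, b becomes y, etc.
Decoding xszri: x↔c, s↔h, z↔a, r↔i, i↔r.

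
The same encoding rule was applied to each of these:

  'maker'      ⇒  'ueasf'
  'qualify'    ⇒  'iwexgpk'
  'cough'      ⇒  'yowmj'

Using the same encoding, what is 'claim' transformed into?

yxegu

m(12)→u(20) and a(0)→e(4) fit y≡23x+4 (mod 26); the inverse of 23 mod 26 is 17. Each letter's alphabet position (a=0..z=25) is mapped through 23·x+4 mod 26 — an affine cipher.
For claim: c(2)→23·2+4≡24=y; l(11)→23·11+4≡23=x; a(0)→23·0+4≡4=e; i(8)→23·8+4≡6=g; m(12)→23·12+4≡20=u (all mod 26).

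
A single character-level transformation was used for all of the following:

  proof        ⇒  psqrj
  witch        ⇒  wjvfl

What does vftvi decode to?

In proof: p→p is +0, r→s is +1, o→q is +2, o→r is +3 — the shift increases by 1 each position. Letter i (0-indexed) is shifted by i+0, so successive shifts are 0, 1, 2, ….
Decoding vftvi: v−0=v, f−1=e, t−2=r, v−3=s, i−4=e.

verse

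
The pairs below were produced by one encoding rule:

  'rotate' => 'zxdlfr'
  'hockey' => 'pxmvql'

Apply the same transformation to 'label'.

In rotate: r→z is +8, o→x is +9, t→d is +10, a→l is +11 — the shift increases by 1 each position. The shift increases by 1 at each position, starting from +8: 8, 9, 10, ….
Applying it to label: l+8=t, a+9=j, b+10=l, e+11=p, l+12=x.

tjlpx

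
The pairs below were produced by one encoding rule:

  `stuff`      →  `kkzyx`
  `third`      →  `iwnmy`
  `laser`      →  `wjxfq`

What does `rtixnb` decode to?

The output letters match the input read backwards, each shifted +5: stuff reversed is ffuts. Two steps: reverse the string, then apply a Caesar shift of +5.
Undoing it on rtixnb: shift back: r−5=m, t−5=o, i−5=d, x−5=s, n−5=i, b−5=w → modsiw; then reverse → wisdom.

wisdom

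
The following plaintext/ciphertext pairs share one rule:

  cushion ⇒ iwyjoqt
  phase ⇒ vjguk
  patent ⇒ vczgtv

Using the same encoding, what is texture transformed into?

zgdvatk

Shifts by position in cushion: pos 0: c→i (+6), pos 1: u→w (+2), pos 2: s→y (+6), pos 3: h→j (+2) — repeating every 2. The shifts repeat in a cycle of length 2: positions 0,1,… shift by +6, +2, then the pattern repeats.
Applying it to texture: t+6=z, e+2=g, x+6=d, t+2=v, u+6=a, r+2=t, e+6=k.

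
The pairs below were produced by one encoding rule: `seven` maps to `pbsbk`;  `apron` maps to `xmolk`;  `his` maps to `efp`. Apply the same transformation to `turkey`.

Each letter is shifted forward by 23 in the alphabet (a Caesar shift of +23).
On turkey: t+23=q, u+23=r, r+23=o, k+23=h, e+23=b, y+23=v.

qrohbv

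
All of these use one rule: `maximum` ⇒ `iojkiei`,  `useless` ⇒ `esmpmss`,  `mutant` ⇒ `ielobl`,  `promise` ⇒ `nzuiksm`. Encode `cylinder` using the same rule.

acpkbtmz

m(12)→i(8) and a(0)→o(14) fit y≡19x+14 (mod 26); the inverse of 19 mod 26 is 11. Each letter's alphabet position (a=0..z=25) is mapped through 19·x+14 mod 26 — an affine cipher.
Applying it to cylinder: c(2)→19·2+14≡0=a; y(24)→19·24+14≡2=c; l(11)→19·11+14≡15=p; i(8)→19·8+14≡10=k; n(13)→19·13+14≡1=b; d(3)→19·3+14≡19=t; e(4)→19·4+14≡12=m; r(17)→19·17+14≡25=z (all mod 26).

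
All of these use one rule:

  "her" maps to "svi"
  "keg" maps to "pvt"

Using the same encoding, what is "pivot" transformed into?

Each pair mirrors across the alphabet (h↔s, e↔v, r↔i): positions sum to 25. This is the alphabet-reversal cipher (Atbash): a becomes z, b becomes y, etc.
On pivot: p↔k, i↔r, v↔e, o↔l, t↔g.

krelg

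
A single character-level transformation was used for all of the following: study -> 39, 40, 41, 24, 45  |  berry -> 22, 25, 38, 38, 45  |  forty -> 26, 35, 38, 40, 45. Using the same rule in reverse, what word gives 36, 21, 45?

s is letter #19 and maps to 39: an offset of 20. Each letter is replaced by its alphabet position (a=1..z=26) + 20.
Undoing it on 36, 21, 45: 36→(36−20)÷1=16=p, 21→(21−20)÷1=1=a, 45→(45−20)÷1=25=y.

pay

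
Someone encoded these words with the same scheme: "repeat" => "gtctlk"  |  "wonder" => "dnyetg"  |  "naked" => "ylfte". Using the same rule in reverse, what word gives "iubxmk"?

r(17)→g(6) and e(4)→t(19) fit y≡15x+11 (mod 26); the inverse of 15 mod 26 is 7. This is an affine cipher: with a=0,…,z=25, each position x becomes (15x+11) mod 26.
Reversing it on iubxmk: i(8)→7·(8−11)≡5=f; u(20)→7·(20−11)≡11=l; b(1)→7·(1−11)≡8=i; x(23)→7·(23−11)≡6=g; m(12)→7·(12−11)≡7=h; k(10)→7·(10−11)≡19=t (all mod 26).

flight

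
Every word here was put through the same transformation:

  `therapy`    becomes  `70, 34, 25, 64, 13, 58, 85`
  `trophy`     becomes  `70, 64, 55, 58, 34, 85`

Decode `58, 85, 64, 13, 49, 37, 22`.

pyramid

t(#20)→70 and h(#8)→34: differences scale by 3, so n = 3·pos + 10. With a=1..z=26, the number is 3·pos + 10.
Decoding 58, 85, 64, 13, 49, 37, 22: 58→(58−10)÷3=16=p, 85→(85−10)÷3=25=y, 64→(64−10)÷3=18=r, 13→(13−10)÷3=1=a, 49→(49−10)÷3=13=m, 37→(37−10)÷3=9=i, 22→(22−10)÷3=4=d.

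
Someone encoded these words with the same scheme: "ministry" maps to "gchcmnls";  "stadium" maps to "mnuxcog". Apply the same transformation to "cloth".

Compare letters: m→g is +20, i→c is +20, n→h is +20 — a constant shift. This is a Caesar cipher with shift 20.
For cloth: c+20=w, l+20=f, o+20=i, t+20=n, h+20=b.

wfinb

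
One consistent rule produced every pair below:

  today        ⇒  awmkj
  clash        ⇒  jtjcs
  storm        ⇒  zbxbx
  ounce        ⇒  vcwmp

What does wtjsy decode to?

plain

Letter i (0-indexed) is shifted by i+7, so successive shifts are 7, 8, 9, ….
Decoding wtjsy: w−7=p, t−8=l, j−9=a, s−10=i, y−11=n.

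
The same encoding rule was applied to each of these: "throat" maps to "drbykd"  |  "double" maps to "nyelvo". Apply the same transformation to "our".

Compare letters: t→d is +10, h→r is +10, r→b is +10 — a constant shift. This is a Caesar cipher with shift 10.
For our: o+10=y, u+10=e, r+10=b.

yeb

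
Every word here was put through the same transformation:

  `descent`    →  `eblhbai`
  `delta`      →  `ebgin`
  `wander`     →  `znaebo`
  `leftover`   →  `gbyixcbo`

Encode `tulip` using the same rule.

ifgpu

d(3)→e(4) and e(4)→b(1) fit y≡23x+13 (mod 26); the inverse of 23 mod 26 is 17. Treating letters as 0–25, the rule is x ↦ 23x + 13 (mod 26).
On tulip: t(19)→23·19+13≡8=i; u(20)→23·20+13≡5=f; l(11)→23·11+13≡6=g; i(8)→23·8+13≡15=p; p(15)→23·15+13≡20=u (all mod 26).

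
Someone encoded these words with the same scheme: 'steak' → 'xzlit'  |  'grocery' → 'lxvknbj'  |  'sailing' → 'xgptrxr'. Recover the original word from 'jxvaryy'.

In steak: s→x is +5, t→z is +6, e→l is +7, a→i is +8 — the shift increases by 1 each position. Each letter shifts forward by (position + 5), i.e. 5, 6, 7, … — the shift grows by one for each successive letter.
Reversing it on jxvaryy: j−5=e, x−6=r, v−7=o, a−8=s, r−9=i, y−10=o, y−11=n.

erosion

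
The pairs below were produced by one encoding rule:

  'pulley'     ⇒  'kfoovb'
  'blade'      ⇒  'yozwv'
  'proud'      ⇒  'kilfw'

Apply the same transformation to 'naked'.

mzpvw

Each pair mirrors across the alphabet (p↔k, u↔f, l↔o): positions sum to 25. Each letter is replaced by its mirror in the alphabet: a↔z, b↔y, c↔x, and so on (the Atbash cipher).
On naked: n↔m, a↔z, k↔p, e↔v, d↔w.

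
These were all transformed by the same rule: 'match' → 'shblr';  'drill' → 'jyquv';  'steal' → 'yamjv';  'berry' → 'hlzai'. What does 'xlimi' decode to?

In match: m→s is +6, a→h is +7, t→b is +8, c→l is +9 — the shift increases by 1 each position. Each letter shifts forward by (position + 6), i.e. 6, 7, 8, … — the shift grows by one for each successive letter.
Undoing it on xlimi: x−6=r, l−7=e, i−8=a, m−9=d, i−10=y.

ready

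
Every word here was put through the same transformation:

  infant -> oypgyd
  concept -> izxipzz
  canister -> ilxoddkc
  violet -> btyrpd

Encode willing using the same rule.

ctvrtxm

Shifts by position in infant: pos 0: i→o (+6), pos 1: n→y (+11), pos 2: f→p (+10), pos 3: a→g (+6), pos 4: n→y (+11), pos 5: t→d (+10) — repeating every 3. It's a Vigenère-style cipher with numeric key [6,11,10]: position i shifts by key[i mod 3].
On willing: w+6=c, i+11=t, l+10=v, l+6=r, i+11=t, n+10=x, g+6=m.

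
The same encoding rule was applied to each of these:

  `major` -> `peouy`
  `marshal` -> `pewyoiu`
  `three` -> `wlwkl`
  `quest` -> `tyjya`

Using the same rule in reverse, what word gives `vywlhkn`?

surface

In major: m→p is +3, a→e is +4, j→o is +5, o→u is +6 — the shift increases by 1 each position. Each letter shifts forward by (position + 3), i.e. 3, 4, 5, … — the shift grows by one for each successive letter.
Decoding vywlhkn: v−3=s, y−4=u, w−5=r, l−6=f, h−7=a, k−8=c, n−9=e.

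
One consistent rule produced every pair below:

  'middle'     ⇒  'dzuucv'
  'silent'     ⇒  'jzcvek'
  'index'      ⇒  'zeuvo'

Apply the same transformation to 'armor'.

Compare letters: m→d is +17, i→z is +17, d→u is +17 — a constant shift. This is a Caesar cipher with shift 17.
On armor: a+17=r, r+17=i, m+17=d, o+17=f, r+17=i.

ridfi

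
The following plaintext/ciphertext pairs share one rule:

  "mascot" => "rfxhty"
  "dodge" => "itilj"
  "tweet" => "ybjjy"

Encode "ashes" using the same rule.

fxmjx

Compare letters: m→r is +5, a→f is +5, s→x is +5 — a constant shift. Each letter is shifted forward by 5 in the alphabet (a Caesar shift of +5).
For ashes: a+5=f, s+5=x, h+5=m, e+5=j, s+5=x.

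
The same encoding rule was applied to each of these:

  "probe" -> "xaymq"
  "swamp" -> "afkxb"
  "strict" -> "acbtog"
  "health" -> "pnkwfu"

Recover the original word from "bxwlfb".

In probe: p→x is +8, r→a is +9, o→y is +10, b→m is +11 — the shift increases by 1 each position. Letter i (0-indexed) is shifted by i+8, so successive shifts are 8, 9, 10, ….
Undoing it on bxwlfb: b−8=t, x−9=o, w−10=m, l−11=a, f−12=t, b−13=o.

tomato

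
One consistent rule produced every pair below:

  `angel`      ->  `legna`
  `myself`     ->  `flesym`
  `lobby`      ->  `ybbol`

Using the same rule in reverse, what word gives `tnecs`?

scent

The word is simply reversed.
Undoing it on tnecs: then reverse → scent.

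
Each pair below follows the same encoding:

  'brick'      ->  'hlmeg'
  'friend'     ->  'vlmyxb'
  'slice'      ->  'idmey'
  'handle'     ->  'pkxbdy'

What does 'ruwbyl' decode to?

powder

b(1)→h(7) and r(17)→l(11) fit y≡23x+10 (mod 26); the inverse of 23 mod 26 is 17. This is an affine cipher: with a=0,…,z=25, each position x becomes (23x+10) mod 26.
Reversing it on ruwbyl: r(17)→17·(17−10)≡15=p; u(20)→17·(20−10)≡14=o; w(22)→17·(22−10)≡22=w; b(1)→17·(1−10)≡3=d; y(24)→17·(24−10)≡4=e; l(11)→17·(11−10)≡17=r (all mod 26).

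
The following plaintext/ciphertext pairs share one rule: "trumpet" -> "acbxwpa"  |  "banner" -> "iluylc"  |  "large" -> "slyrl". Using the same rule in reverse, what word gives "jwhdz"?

class

A repeating key of period 2 is used — shifts +7, +11 over and over.
Decoding jwhdz: j−7=c, w−11=l, h−7=a, d−11=s, z−7=s.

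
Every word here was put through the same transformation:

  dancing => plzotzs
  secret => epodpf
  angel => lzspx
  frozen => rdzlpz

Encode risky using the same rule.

dtewk

The shift depends on letter class: consonant d→p is +12, but vowel a→l is +11. Two shifts are in play — +11 for a/e/i/o/u, +12 for every other letter.
On risky: r(cons)+12=d, i(vowel)+11=t, s(cons)+12=e, k(cons)+12=w, y(cons)+12=k.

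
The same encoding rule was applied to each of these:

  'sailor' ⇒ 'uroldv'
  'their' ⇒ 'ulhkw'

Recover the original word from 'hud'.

are

The word is reversed, then every letter is shifted forward by 3.
Undoing it on hud: shift back: h−3=e, u−3=r, d−3=a → era; then reverse → are.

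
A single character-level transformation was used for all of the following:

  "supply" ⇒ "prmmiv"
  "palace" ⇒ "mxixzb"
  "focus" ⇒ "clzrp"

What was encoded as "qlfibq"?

Compare letters: s→p is +23, u→r is +23, p→m is +23 — a constant shift. This is a Caesar cipher with shift 23.
Reversing it on qlfibq: q−23=t, l−23=o, f−23=i, i−23=l, b−23=e, q−23=t.

toilet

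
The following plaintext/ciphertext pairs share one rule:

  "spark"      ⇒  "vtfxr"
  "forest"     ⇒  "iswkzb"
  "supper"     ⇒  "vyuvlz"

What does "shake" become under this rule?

In spark: s→v is +3, p→t is +4, a→f is +5, r→x is +6 — the shift increases by 1 each position. Each letter shifts forward by (position + 3), i.e. 3, 4, 5, … — the shift grows by one for each successive letter.
Applying it to shake: s+3=v, h+4=l, a+5=f, k+6=q, e+7=l.

vlfql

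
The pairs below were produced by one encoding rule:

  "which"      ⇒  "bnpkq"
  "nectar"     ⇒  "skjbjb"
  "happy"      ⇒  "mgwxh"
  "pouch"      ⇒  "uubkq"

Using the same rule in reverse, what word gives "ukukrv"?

pencil

Letter i (0-indexed) is shifted by i+5, so successive shifts are 5, 6, 7, ….
Undoing it on ukukrv: u−5=p, k−6=e, u−7=n, k−8=c, r−9=i, v−10=l.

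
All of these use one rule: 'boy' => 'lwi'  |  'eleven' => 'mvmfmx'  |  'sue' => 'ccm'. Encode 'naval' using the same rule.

The rule splits by letter class: vowels +8, consonants +10.
For naval: n(cons)+10=x, a(vowel)+8=i, v(cons)+10=f, a(vowel)+8=i, l(cons)+10=v.

xifiv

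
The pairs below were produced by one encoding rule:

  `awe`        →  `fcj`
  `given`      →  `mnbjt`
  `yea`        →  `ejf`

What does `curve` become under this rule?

izxbj

The shift depends on letter class: consonant w→c is +6, but vowel a→f is +5. The rule splits by letter class: vowels +5, consonants +6.
Applying it to curve: c(cons)+6=i, u(vowel)+5=z, r(cons)+6=x, v(cons)+6=b, e(vowel)+5=j.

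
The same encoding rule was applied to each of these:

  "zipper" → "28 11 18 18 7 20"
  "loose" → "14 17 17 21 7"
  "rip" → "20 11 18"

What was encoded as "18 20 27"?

pry

z is letter #26 and maps to 28: an offset of 2. The number is (letter's place in the alphabet, a=1) + 2.
Undoing it on 18 20 27: 18→(18−2)÷1=16=p, 20→(20−2)÷1=18=r, 27→(27−2)÷1=25=y.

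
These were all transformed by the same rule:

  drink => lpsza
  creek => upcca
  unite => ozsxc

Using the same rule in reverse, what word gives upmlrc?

cradle

This is an affine cipher: with a=0,…,z=25, each position x becomes (17x+12) mod 26.
Undoing it on upmlrc: u(20)→23·(20−12)≡2=c; p(15)→23·(15−12)≡17=r; m(12)→23·(12−12)≡0=a; l(11)→23·(11−12)≡3=d; r(17)→23·(17−12)≡11=l; c(2)→23·(2−12)≡4=e (all mod 26).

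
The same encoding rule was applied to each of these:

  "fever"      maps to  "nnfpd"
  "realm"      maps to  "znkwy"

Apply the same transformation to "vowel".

dxgpx

In fever: f→n is +8, e→n is +9, v→f is +10, e→p is +11 — the shift increases by 1 each position. The shift increases by 1 at each position, starting from +8: 8, 9, 10, ….
On vowel: v+8=d, o+9=x, w+10=g, e+11=p, l+12=x.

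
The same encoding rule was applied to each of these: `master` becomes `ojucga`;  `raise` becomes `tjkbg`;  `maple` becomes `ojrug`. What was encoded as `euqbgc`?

closet

It's a Vigenère-style cipher with numeric key [2,9]: position i shifts by key[i mod 2].
Undoing it on euqbgc: e−2=c, u−9=l, q−2=o, b−9=s, g−2=e, c−9=t.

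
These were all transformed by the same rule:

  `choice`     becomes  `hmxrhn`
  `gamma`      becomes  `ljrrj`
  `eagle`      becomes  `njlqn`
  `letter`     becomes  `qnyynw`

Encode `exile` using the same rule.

ncrqn

The shift depends on letter class: consonant c→h is +5, but vowel o→x is +9. Two shifts are in play — +9 for a/e/i/o/u, +5 for every other letter.
For exile: e(vowel)+9=n, x(cons)+5=c, i(vowel)+9=r, l(cons)+5=q, e(vowel)+9=n.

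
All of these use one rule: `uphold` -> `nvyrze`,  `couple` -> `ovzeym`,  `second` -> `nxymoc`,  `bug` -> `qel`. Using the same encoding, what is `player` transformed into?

The output letters match the input read backwards, each shifted +10: uphold reversed is dlohpu. Two steps: reverse the string, then apply a Caesar shift of +10.
For player: reverse → reyalp; then shift: r+10=b, e+10=o, y+10=i, a+10=k, l+10=v, p+10=z.

boikvz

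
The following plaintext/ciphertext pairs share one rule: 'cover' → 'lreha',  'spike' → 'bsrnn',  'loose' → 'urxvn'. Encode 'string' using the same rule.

bwalwj

Shifts by position in cover: pos 0: c→l (+9), pos 1: o→r (+3), pos 2: v→e (+9), pos 3: e→h (+3) — repeating every 2. The shifts repeat in a cycle of length 2: positions 0,1,… shift by +9, +3, then the pattern repeats.
For string: s+9=b, t+3=w, r+9=a, i+3=l, n+9=w, g+3=j.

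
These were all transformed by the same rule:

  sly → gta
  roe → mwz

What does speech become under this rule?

The output letters match the input read backwards, each shifted +8: sly reversed is yls. Read the word backwards and shift each letter +8.
For speech: reverse → hceeps; then shift: h+8=p, c+8=k, e+8=m, e+8=m, p+8=x, s+8=a.

pkmmxa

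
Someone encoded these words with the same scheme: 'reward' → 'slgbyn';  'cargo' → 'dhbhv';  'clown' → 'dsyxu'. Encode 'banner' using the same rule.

chxolb

Shifts by position in reward: pos 0: r→s (+1), pos 1: e→l (+7), pos 2: w→g (+10), pos 3: a→b (+1), pos 4: r→y (+7), pos 5: d→n (+10) — repeating every 3. It's a Vigenère-style cipher with numeric key [1,7,10]: position i shifts by key[i mod 3].
Applying it to banner: b+1=c, a+7=h, n+10=x, n+1=o, e+7=l, r+10=b.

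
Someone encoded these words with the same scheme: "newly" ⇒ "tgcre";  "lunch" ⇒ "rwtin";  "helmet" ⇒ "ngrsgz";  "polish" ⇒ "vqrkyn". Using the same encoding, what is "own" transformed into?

qct

The shift depends on letter class: consonant n→t is +6, but vowel e→g is +2. Vowels shift forward by 2 and consonants shift forward by 6.
For own: o(vowel)+2=q, w(cons)+6=c, n(cons)+6=t.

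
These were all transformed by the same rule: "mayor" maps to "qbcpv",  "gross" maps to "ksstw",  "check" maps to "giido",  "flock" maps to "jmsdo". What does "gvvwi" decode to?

curve

The shifts repeat in a cycle of length 2: positions 0,1,… shift by +4, +1, then the pattern repeats.
Reversing it on gvvwi: g−4=c, v−1=u, v−4=r, w−1=v, i−4=e.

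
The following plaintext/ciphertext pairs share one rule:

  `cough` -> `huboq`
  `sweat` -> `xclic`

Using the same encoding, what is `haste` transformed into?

In cough: c→h is +5, o→u is +6, u→b is +7, g→o is +8 — the shift increases by 1 each position. Each letter shifts forward by (position + 5), i.e. 5, 6, 7, … — the shift grows by one for each successive letter.
Applying it to haste: h+5=m, a+6=g, s+7=z, t+8=b, e+9=n.

mgzbn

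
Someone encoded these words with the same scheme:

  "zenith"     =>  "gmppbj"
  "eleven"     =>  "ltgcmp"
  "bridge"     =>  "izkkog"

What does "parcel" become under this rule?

A repeating key of period 3 is used — shifts +7, +8, +2 over and over.
On parcel: p+7=w, a+8=i, r+2=t, c+7=j, e+8=m, l+2=n.

witjmn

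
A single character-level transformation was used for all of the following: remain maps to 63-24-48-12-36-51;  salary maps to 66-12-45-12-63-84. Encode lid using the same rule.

r(#18)→63 and e(#5)→24: differences scale by 3, so n = 3·pos + 9. With a=1..z=26, the number is 3·pos + 9.
Applying it to lid: l=12→45, i=9→36, d=4→21.

45-36-21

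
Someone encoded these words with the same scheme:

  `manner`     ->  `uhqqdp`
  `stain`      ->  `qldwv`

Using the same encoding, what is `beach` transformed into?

kfdhe

The output letters match the input read backwards, each shifted +3: manner reversed is rennam. Read the word backwards and shift each letter +3.
Applying it to beach: reverse → hcaeb; then shift: h+3=k, c+3=f, a+3=d, e+3=h, b+3=e.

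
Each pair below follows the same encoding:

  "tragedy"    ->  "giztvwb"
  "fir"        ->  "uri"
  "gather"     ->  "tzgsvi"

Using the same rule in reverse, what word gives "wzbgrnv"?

Each pair mirrors across the alphabet (t↔g, r↔i, a↔z): positions sum to 25. This is the alphabet-reversal cipher (Atbash): a becomes z, b becomes y, etc.
Undoing it on wzbgrnv: w↔d, z↔a, b↔y, g↔t, r↔i, n↔m, v↔e.

daytime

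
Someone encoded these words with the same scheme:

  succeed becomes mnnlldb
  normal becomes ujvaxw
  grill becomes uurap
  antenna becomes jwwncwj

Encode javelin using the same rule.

wrunejs

The output letters match the input read backwards, each shifted +9: succeed reversed is deeccus. The word is reversed, then every letter is shifted forward by 9.
On javelin: reverse → nilevaj; then shift: n+9=w, i+9=r, l+9=u, e+9=n, v+9=e, a+9=j, j+9=s.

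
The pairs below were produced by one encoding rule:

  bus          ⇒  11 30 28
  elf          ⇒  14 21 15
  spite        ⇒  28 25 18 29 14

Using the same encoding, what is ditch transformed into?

13 18 29 12 17

Each letter is replaced by its alphabet position (a=1..z=26) + 9.
For ditch: d=4→13, i=9→18, t=20→29, c=3→12, h=8→17.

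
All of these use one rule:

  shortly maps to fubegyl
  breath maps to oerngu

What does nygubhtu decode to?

although

Every letter moves 13 places later in the alphabet, wrapping around z→a.
Decoding nygubhtu: n−13=a, y−13=l, g−13=t, u−13=h, b−13=o, h−13=u, t−13=g, u−13=h.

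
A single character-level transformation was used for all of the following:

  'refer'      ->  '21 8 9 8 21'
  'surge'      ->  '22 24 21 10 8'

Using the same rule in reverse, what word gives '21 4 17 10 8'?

range

r is letter #18 and maps to 21: an offset of 3. Each letter is replaced by its alphabet position (a=1..z=26) + 3.
Undoing it on 21 4 17 10 8: 21→(21−3)÷1=18=r, 4→(4−3)÷1=1=a, 17→(17−3)÷1=14=n, 10→(10−3)÷1=7=g, 8→(8−3)÷1=5=e.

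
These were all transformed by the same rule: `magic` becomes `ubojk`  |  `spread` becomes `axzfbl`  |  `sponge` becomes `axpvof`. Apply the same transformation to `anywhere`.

The shift depends on letter class: consonant m→u is +8, but vowel a→b is +1. Two shifts are in play — +1 for a/e/i/o/u, +8 for every other letter.
On anywhere: a(vowel)+1=b, n(cons)+8=v, y(cons)+8=g, w(cons)+8=e, h(cons)+8=p, e(vowel)+1=f, r(cons)+8=z, e(vowel)+1=f.

bvgepfzf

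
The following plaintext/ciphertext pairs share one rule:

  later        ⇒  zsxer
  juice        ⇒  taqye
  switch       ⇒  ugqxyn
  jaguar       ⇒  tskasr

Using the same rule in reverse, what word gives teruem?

l(11)→z(25) and a(0)→s(18) fit y≡3x+18 (mod 26); the inverse of 3 mod 26 is 9. This is an affine cipher: with a=0,…,z=25, each position x becomes (3x+18) mod 26.
Decoding teruem: t(19)→9·(19−18)≡9=j; e(4)→9·(4−18)≡4=e; r(17)→9·(17−18)≡17=r; u(20)→9·(20−18)≡18=s; e(4)→9·(4−18)≡4=e; m(12)→9·(12−18)≡24=y (all mod 26).

jersey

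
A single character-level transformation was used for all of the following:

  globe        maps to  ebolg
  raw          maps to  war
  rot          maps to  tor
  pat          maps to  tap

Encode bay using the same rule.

yab

The output letters match the input read backwards: globe reversed is ebolg. It's just the letters in reverse order.
On bay: reverse → yab.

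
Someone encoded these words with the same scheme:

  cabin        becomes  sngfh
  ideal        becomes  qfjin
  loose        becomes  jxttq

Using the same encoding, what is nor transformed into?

The output letters match the input read backwards, each shifted +5: cabin reversed is nibac. Read the word backwards and shift each letter +5.
For nor: reverse → ron; then shift: r+5=w, o+5=t, n+5=s.

wts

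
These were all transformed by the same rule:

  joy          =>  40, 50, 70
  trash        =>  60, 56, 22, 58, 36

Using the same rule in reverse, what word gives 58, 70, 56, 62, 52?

j(#10)→40 and o(#15)→50: differences scale by 2, so n = 2·pos + 20. With a=1..z=26, the number is 2·pos + 20.
Reversing it on 58, 70, 56, 62, 52: 58→(58−20)÷2=19=s, 70→(70−20)÷2=25=y, 56→(56−20)÷2=18=r, 62→(62−20)÷2=21=u, 52→(52−20)÷2=16=p.

syrup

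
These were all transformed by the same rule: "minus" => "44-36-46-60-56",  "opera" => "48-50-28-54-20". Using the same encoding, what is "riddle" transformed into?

m(#13)→44 and i(#9)→36: differences scale by 2, so n = 2·pos + 18. Each letter becomes 2×(its alphabet position, a=1..z=26) + 18.
On riddle: r=18→54, i=9→36, d=4→26, d=4→26, l=12→42, e=5→28.

54-36-26-26-42-28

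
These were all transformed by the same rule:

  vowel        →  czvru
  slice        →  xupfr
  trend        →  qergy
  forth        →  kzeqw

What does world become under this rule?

v(21)→c(2) and o(14)→z(25) fit y≡19x+19 (mod 26); the inverse of 19 mod 26 is 11. Treating letters as 0–25, the rule is x ↦ 19x + 19 (mod 26).
On world: w(22)→19·22+19≡21=v; o(14)→19·14+19≡25=z; r(17)→19·17+19≡4=e; l(11)→19·11+19≡20=u; d(3)→19·3+19≡24=y (all mod 26).

vzeuy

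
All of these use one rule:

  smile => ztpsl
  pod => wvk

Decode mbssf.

fully

Every letter moves 7 places later in the alphabet, wrapping around z→a.
Undoing it on mbssf: m−7=f, b−7=u, s−7=l, s−7=l, f−7=y.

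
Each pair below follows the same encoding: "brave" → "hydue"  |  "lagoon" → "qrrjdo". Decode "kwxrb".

youth

The word is reversed, then every letter is shifted forward by 3.
Decoding kwxrb: shift back: k−3=h, w−3=t, x−3=u, r−3=o, b−3=y → htuoy; then reverse → youth.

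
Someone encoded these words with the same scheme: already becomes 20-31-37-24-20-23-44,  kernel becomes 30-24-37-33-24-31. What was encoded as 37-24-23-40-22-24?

reduce

a is letter #1 and maps to 20: an offset of 19. Letters become their 1-based position plus 19 (so a→20, b→21, …).
Undoing it on 37-24-23-40-22-24: 37→(37−19)÷1=18=r, 24→(24−19)÷1=5=e, 23→(23−19)÷1=4=d, 40→(40−19)÷1=21=u, 22→(22−19)÷1=3=c, 24→(24−19)÷1=5=e.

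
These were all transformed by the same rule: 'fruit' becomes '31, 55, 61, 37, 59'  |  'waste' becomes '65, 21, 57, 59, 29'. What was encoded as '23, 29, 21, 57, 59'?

f(#6)→31 and r(#18)→55: differences scale by 2, so n = 2·pos + 19. The formula is n = 2×(alphabet index, a=1) + 19.
Reversing it on 23, 29, 21, 57, 59: 23→(23−19)÷2=2=b, 29→(29−19)÷2=5=e, 21→(21−19)÷2=1=a, 57→(57−19)÷2=19=s, 59→(59−19)÷2=20=t.

beast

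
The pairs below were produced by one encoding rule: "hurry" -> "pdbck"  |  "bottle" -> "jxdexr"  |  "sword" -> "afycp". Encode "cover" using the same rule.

kxfpd

The shift increases by 1 at each position, starting from +8: 8, 9, 10, ….
Applying it to cover: c+8=k, o+9=x, v+10=f, e+11=p, r+12=d.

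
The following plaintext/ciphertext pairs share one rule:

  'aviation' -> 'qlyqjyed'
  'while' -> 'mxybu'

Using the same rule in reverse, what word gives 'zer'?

job

Compare letters: a→q is +16, v→l is +16, i→y is +16 — a constant shift. Every letter moves 16 places later in the alphabet, wrapping around z→a.
Reversing it on zer: z−16=j, e−16=o, r−16=b.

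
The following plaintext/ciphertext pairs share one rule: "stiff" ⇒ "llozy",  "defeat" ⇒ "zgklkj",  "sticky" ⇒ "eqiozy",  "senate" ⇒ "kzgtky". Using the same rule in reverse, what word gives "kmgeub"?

voyage

The output letters match the input read backwards, each shifted +6: stiff reversed is ffits. The word is reversed, then every letter is shifted forward by 6.
Reversing it on kmgeub: shift back: k−6=e, m−6=g, g−6=a, e−6=y, u−6=o, b−6=v → egayov; then reverse → voyage.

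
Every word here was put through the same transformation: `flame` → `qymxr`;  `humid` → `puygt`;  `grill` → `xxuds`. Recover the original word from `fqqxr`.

The word is reversed, then every letter is shifted forward by 12.
Undoing it on fqqxr: shift back: f−12=t, q−12=e, q−12=e, x−12=l, r−12=f → teelf; then reverse → fleet.

fleet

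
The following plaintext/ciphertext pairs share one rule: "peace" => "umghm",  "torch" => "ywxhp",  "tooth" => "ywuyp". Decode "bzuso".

Shifts by position in peace: pos 0: p→u (+5), pos 1: e→m (+8), pos 2: a→g (+6), pos 3: c→h (+5), pos 4: e→m (+8) — repeating every 3. A repeating key of period 3 is used — shifts +5, +8, +6 over and over.
Decoding bzuso: b−5=w, z−8=r, u−6=o, s−5=n, o−8=g.

wrong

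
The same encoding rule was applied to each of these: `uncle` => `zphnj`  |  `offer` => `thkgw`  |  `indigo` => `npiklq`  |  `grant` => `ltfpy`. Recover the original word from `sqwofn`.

normal

Shifts by position in uncle: pos 0: u→z (+5), pos 1: n→p (+2), pos 2: c→h (+5), pos 3: l→n (+2) — repeating every 2. It's a Vigenère-style cipher with numeric key [5,2]: position i shifts by key[i mod 2].
Decoding sqwofn: s−5=n, q−2=o, w−5=r, o−2=m, f−5=a, n−2=l.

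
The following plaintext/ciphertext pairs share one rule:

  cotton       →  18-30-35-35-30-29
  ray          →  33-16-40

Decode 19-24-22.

dig

c is letter #3 and maps to 18: an offset of 15. Letters become their 1-based position plus 15 (so a→16, b→17, …).
Reversing it on 19-24-22: 19→(19−15)÷1=4=d, 24→(24−15)÷1=9=i, 22→(22−15)÷1=7=g.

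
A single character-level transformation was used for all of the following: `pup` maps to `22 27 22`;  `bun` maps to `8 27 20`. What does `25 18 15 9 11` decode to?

p is letter #16 and maps to 22: an offset of 6. The number is (letter's place in the alphabet, a=1) + 6.
Undoing it on 25 18 15 9 11: 25→(25−6)÷1=19=s, 18→(18−6)÷1=12=l, 15→(15−6)÷1=9=i, 9→(9−6)÷1=3=c, 11→(11−6)÷1=5=e.

slice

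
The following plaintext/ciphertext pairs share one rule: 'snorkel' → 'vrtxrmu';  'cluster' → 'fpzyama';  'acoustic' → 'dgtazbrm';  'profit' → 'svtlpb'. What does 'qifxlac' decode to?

The shift increases by 1 at each position, starting from +3: 3, 4, 5, ….
Reversing it on qifxlac: q−3=n, i−4=e, f−5=a, x−6=r, l−7=e, a−8=s, c−9=t.

nearest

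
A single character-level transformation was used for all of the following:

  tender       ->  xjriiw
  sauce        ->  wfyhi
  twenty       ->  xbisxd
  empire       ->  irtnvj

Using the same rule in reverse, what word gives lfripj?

Shifts by position in tender: pos 0: t→x (+4), pos 1: e→j (+5), pos 2: n→r (+4), pos 3: d→i (+5) — repeating every 2. A repeating key of period 2 is used — shifts +4, +5 over and over.
Reversing it on lfripj: l−4=h, f−5=a, r−4=n, i−5=d, p−4=l, j−5=e.

handle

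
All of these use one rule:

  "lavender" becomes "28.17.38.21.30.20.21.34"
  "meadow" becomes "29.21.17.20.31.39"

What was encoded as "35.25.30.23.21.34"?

l is letter #12 and maps to 28: an offset of 16. Letters become their 1-based position plus 16 (so a→17, b→18, …).
Reversing it on 35.25.30.23.21.34: 35→(35−16)÷1=19=s, 25→(25−16)÷1=9=i, 30→(30−16)÷1=14=n, 23→(23−16)÷1=7=g, 21→(21−16)÷1=5=e, 34→(34−16)÷1=18=r.

singer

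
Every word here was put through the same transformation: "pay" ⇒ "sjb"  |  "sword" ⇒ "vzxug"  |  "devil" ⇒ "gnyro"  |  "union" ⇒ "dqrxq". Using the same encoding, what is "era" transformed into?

The shift depends on letter class: consonant p→s is +3, but vowel a→j is +9. Two shifts are in play — +9 for a/e/i/o/u, +3 for every other letter.
On era: e(vowel)+9=n, r(cons)+3=u, a(vowel)+9=j.

nuj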